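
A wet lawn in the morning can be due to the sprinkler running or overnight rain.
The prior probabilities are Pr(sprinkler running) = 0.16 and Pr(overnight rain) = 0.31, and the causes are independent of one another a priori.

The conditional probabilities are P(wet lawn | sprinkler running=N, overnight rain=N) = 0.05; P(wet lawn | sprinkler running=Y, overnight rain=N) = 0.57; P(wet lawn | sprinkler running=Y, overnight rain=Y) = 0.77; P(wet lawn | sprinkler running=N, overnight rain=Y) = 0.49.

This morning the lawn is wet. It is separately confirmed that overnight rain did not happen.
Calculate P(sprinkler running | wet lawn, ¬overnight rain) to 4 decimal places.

P(sprinkler running | wet lawn, ¬overnight rain) ≈ 0.6847

P(wet lawn | ¬overnight rain) = 0.05·0.84 + 0.57·0.16 = 0.042000 + 0.091200 = 0.133200
Of this, 0.091200 comes from 0.57·0.16 (the sprinkler running=true cases).
So P(sprinkler running | wet lawn, ¬overnight rain) = 0.091200/0.133200 ≈ 0.6847.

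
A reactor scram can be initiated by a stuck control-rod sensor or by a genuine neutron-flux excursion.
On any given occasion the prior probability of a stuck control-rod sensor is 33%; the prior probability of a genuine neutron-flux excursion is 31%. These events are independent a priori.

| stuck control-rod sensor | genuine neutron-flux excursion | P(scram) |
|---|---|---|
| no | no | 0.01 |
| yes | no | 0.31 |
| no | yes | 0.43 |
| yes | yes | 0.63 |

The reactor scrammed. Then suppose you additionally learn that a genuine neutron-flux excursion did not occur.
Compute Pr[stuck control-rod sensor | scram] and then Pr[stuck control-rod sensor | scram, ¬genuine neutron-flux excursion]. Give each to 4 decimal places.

Pr[stuck control-rod sensor | scram] ≈ 0.5898; Pr[stuck control-rod sensor | scram, ¬genuine neutron-flux excursion] ≈ 0.9385

Sum P(scram|·) weighted by the priors over the 4 (stuck control-rod sensor, genuine neutron-flux excursion) configurations:
  P(scram) = 0.01·0.67·0.69 + 0.43·0.67·0.31 + 0.31·0.33·0.69 + 0.63·0.33·0.31
        = 0.004623 + 0.089311 + 0.070587 + 0.064449 = 0.228970
The terms with stuck control-rod sensor present sum to 0.135036, so
  P(stuck control-rod sensor | scram) = 0.135036 / 0.228970 ≈ 0.5898

Now also conditioning on genuine neutron-flux excursion≠true:
Numerator (weight on configurations with stuck control-rod sensor): 0.31*0.33 = 0.102300
The normalizing constant is 0.01*0.67 + 0.31*0.33 = 0.109000
Posterior = 0.102300 / 0.109000 ≈ 0.9385
With genuine neutron-flux excursion excluded, stuck control-rod sensor must carry more of the explanatory weight for the scram.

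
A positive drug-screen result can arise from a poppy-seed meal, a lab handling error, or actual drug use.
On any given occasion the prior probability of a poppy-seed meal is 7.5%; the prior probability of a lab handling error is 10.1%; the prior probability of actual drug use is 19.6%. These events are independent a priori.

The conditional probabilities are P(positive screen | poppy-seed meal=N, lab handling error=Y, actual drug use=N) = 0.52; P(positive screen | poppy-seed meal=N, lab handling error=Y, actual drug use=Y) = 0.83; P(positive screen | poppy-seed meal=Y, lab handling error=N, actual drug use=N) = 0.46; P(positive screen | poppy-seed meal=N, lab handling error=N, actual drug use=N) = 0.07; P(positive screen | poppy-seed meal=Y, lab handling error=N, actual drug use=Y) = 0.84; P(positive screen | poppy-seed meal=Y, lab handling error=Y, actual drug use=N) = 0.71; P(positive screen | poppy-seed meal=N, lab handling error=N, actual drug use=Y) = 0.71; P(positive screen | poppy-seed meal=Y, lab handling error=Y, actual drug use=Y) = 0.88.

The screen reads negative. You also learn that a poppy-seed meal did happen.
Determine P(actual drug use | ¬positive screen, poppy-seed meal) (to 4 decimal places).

P(¬positive screen | poppy-seed meal) = 0.54*0.899*0.804 + 0.16*0.899*0.196 + 0.29*0.101*0.804 + 0.12*0.101*0.196 = 0.390310 + 0.028193 + 0.023549 + 0.002376 = 0.444428
The actual drug use-present share is 0.028193 + 0.002376 = 0.030569.
Hence the posterior is 0.030569/0.444428 ≈ 0.0688.

P(actual drug use | ¬positive screen, poppy-seed meal) ≈ 0.0688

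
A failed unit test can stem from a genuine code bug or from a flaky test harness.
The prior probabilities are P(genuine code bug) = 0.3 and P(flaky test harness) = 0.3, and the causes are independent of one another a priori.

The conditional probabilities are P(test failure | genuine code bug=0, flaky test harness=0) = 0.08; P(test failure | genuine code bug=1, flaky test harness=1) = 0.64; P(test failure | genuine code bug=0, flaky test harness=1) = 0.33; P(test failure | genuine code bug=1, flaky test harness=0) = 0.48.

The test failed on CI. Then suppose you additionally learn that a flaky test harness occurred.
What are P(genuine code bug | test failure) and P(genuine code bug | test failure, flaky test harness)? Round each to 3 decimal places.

P(genuine code bug | test failure) ≈ 0.593; P(genuine code bug | test failure, flaky test harness) ≈ 0.454

P(test failure) = 0.08·0.7·0.7 + 0.33·0.7·0.3 + 0.48·0.3·0.7 + 0.64·0.3·0.3 = 0.039200 + 0.069300 + 0.100800 + 0.057600 = 0.266900
The genuine code bug-present share is 0.100800 + 0.057600 = 0.158400.
P(genuine code bug | test failure) = 0.158400 / 0.266900 ≈ 0.593

Now also conditioning on flaky test harness=true:
P(test failure | flaky test harness) = 0.33×0.7 + 0.64×0.3 = 0.231000 + 0.192000 = 0.423000
Restricting to configurations with genuine code bug present: 0.64×0.3 = 0.192000.
So P(genuine code bug | test failure, flaky test harness) = 0.192000/0.423000 ≈ 0.454.
This is intercausal reasoning (explaining away): once flaky test harness accounts for the test failure, genuine code bug becomes less likely.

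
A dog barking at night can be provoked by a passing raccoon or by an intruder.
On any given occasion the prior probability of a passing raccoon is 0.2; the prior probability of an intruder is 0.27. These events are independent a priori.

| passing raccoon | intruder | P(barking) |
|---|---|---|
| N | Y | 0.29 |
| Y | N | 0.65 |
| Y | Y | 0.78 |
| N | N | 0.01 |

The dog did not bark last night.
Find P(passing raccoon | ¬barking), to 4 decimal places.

P(passing raccoon | ¬barking) ≈ 0.0793

By total probability over the 4 (passing raccoon, intruder) configurations:
  P(¬barking) = 0.99×0.8×0.73 + 0.71×0.8×0.27 + 0.35×0.2×0.73 + 0.22×0.2×0.27
        = 0.578160 + 0.153360 + 0.051100 + 0.011880 = 0.794500
Keeping only the passing raccoon-present terms gives 0.062980, so
  P(passing raccoon | ¬barking) = 0.062980 / 0.794500 ≈ 0.0793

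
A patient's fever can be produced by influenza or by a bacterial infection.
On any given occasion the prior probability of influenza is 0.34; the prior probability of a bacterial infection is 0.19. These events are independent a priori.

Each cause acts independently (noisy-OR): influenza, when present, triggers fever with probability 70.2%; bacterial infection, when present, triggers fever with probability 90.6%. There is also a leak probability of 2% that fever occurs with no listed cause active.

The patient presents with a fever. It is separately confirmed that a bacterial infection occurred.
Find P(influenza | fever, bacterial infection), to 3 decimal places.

P(influenza | fever, bacterial infection) ≈ 0.356

Under noisy-OR, P(fever | causes) = 1 − (1−0.02)·∏(1−qᵢ) over the active causes.
Sum P(fever|·) weighted by the priors over both values of influenza:
  P(fever | bacterial infection) = 0.90788×0.66 + 0.972548×0.34
        = 0.599201 + 0.330666 = 0.929867
The terms with influenza present sum to 0.330666, so
  P(influenza | fever, bacterial infection) = 0.330666 / 0.929867 ≈ 0.356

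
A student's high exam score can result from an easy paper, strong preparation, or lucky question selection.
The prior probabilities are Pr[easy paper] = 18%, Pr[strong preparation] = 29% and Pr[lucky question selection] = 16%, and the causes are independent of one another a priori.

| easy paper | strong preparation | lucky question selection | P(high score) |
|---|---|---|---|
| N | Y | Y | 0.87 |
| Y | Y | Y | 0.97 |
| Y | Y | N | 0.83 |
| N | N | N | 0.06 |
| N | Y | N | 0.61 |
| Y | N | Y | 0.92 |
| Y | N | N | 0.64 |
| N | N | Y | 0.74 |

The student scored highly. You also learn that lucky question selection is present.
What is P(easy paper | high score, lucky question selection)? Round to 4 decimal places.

Sum P(high score|·) weighted by the priors over the 4 (easy paper, strong preparation) configurations:
  P(high score | lucky question selection) = 0.74*0.82*0.71 + 0.87*0.82*0.29 + 0.92*0.18*0.71 + 0.97*0.18*0.29
        = 0.430828 + 0.206886 + 0.117576 + 0.050634 = 0.805924
Keeping only the easy paper-present terms gives 0.168210, so
  P(easy paper | high score, lucky question selection) = 0.168210 / 0.805924 ≈ 0.2087

P(easy paper | high score, lucky question selection) ≈ 0.2087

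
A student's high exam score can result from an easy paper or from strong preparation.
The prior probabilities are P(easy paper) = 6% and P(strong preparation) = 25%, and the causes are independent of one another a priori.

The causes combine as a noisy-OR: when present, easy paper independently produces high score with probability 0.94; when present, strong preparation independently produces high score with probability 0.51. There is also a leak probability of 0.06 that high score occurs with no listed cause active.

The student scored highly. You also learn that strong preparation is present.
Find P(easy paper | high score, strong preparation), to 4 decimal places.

Under noisy-OR, P(high score | causes) = 1 − (1−0.06)·∏(1−qᵢ) over the active causes.
Sum P(high score|·) weighted by the priors over both values of easy paper:
  P(high score | strong preparation) = 0.5394·0.94 + 0.972364·0.06
        = 0.507036 + 0.058342 = 0.565378
Configurations with easy paper contribute 0.058342, so
  P(easy paper | high score, strong preparation) = 0.058342 / 0.565378 ≈ 0.1032

P(easy paper | high score, strong preparation) ≈ 0.1032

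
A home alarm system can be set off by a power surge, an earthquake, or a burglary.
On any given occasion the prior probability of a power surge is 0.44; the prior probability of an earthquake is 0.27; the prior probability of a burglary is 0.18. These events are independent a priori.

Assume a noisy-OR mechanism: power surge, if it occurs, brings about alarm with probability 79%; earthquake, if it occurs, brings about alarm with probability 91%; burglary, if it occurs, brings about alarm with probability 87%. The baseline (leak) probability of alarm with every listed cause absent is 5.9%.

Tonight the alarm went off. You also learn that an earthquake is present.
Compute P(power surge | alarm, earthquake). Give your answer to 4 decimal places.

Under noisy-OR, P(alarm | causes) = 1 − (1−0.059)·∏(1−qᵢ) over the active causes.
Enumerate the 4 (power surge, burglary) configurations and weight by the priors:
  P(alarm | earthquake) = 0.91531·0.56·0.82 + 0.98899·0.56·0.18 + 0.982215·0.44·0.82 + 0.997688·0.44·0.18
        = 0.420310 + 0.099690 + 0.354383 + 0.079017 = 0.953400
Keeping only the power surge-present terms gives 0.433400, so
  P(power surge | alarm, earthquake) = 0.433400 / 0.953400 ≈ 0.4546

P(power surge | alarm, earthquake) ≈ 0.4546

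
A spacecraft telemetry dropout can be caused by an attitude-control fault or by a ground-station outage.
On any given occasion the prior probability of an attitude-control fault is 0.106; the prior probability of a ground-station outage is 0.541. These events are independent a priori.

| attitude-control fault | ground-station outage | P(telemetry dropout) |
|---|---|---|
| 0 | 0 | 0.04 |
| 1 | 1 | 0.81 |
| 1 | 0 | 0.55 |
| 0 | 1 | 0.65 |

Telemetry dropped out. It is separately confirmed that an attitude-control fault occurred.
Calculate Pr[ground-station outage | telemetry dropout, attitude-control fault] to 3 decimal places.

Pr[ground-station outage | telemetry dropout, attitude-control fault] ≈ 0.634

By total probability over both values of ground-station outage:
  P(telemetry dropout | attitude-control fault) = 0.55*0.459 + 0.81*0.541
        = 0.252450 + 0.438210 = 0.690660
Configurations with ground-station outage contribute 0.438210, so
  P(ground-station outage | telemetry dropout, attitude-control fault) = 0.438210 / 0.690660 ≈ 0.634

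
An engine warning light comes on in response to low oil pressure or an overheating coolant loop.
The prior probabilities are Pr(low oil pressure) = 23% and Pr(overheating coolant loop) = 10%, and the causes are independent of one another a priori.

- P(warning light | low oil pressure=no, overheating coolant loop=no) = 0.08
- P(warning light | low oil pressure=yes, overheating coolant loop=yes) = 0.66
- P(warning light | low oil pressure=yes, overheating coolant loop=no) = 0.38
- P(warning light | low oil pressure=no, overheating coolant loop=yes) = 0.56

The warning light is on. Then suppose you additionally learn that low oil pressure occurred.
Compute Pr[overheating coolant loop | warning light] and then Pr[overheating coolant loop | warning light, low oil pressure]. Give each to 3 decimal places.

Pr[overheating coolant loop | warning light] ≈ 0.303; Pr[overheating coolant loop | warning light, low oil pressure] ≈ 0.162

P(warning light) = 0.08*0.77*0.9 + 0.56*0.77*0.1 + 0.38*0.23*0.9 + 0.66*0.23*0.1 = 0.055440 + 0.043120 + 0.078660 + 0.015180 = 0.192400
The overheating coolant loop-present share is 0.043120 + 0.015180 = 0.058300.
Hence the posterior is 0.058300/0.192400 ≈ 0.303.

Now condition on the additional information:
P(warning light | low oil pressure) = 0.38·0.9 + 0.66·0.1 = 0.342000 + 0.066000 = 0.408000
Restricting to configurations with overheating coolant loop present: 0.66·0.1 = 0.066000.
So P(overheating coolant loop | warning light, low oil pressure) = 0.066000/0.408000 ≈ 0.162.
The drop from 0.303 to 0.162 is the explaining-away (discounting) effect.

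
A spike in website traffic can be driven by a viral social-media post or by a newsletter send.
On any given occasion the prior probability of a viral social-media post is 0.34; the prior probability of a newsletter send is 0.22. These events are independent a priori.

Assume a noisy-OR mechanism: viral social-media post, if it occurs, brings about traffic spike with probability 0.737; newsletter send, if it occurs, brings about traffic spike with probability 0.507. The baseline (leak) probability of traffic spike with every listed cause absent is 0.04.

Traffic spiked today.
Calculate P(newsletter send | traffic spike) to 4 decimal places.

Under noisy-OR, P(traffic spike | causes) = 1 − (1−0.04)·∏(1−qᵢ) over the active causes.
P(traffic spike) = 0.04×0.66×0.78 + 0.52672×0.66×0.22 + 0.74752×0.34×0.78 + 0.875527×0.34×0.22 = 0.020592 + 0.076480 + 0.198242 + 0.065489 = 0.360803
Of this, 0.141969 comes from 0.076480 + 0.065489 (the newsletter send=true cases).
Hence the posterior is 0.141969/0.360803 ≈ 0.3935.

P(newsletter send | traffic spike) ≈ 0.3935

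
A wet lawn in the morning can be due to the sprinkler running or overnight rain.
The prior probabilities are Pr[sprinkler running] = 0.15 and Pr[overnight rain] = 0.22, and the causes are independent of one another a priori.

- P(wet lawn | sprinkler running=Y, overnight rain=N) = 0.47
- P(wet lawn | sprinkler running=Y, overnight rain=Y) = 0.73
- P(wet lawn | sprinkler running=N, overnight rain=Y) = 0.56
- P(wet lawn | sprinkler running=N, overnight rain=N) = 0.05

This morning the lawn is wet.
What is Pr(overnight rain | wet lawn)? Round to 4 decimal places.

Pr(overnight rain | wet lawn) ≈ 0.5937

Weight on overnight rain=true, given the evidence: 0.104720 + 0.024090 = 0.128810
Normalizer over all consistent configurations: 0.05·0.85·0.78 + 0.56·0.85·0.22 + 0.47·0.15·0.78 + 0.73·0.15·0.22 = 0.216950
P(overnight rain | wet lawn) = 0.128810/0.216950 ≈ 0.5937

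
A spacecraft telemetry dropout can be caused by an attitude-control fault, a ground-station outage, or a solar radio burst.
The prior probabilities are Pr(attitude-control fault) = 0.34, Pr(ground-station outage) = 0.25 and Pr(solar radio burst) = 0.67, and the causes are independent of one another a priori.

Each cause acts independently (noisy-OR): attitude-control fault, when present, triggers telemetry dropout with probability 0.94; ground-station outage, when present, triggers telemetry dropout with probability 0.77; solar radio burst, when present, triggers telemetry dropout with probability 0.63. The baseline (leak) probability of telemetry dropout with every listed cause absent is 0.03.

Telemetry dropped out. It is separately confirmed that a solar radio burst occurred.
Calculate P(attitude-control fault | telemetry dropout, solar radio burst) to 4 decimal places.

P(attitude-control fault | telemetry dropout, solar radio burst) ≈ 0.4161

Under noisy-OR, P(telemetry dropout | causes) = 1 − (1−0.03)·∏(1−qᵢ) over the active causes.
Weight on attitude-control fault=true, given the evidence: 0.249509 + 0.084579 = 0.334088
Denominator P(telemetry dropout | solar radio burst): 0.6411×0.66×0.75 + 0.917453×0.66×0.25 + 0.978466×0.34×0.75 + 0.995047×0.34×0.25 = 0.802813
P(attitude-control fault | telemetry dropout, solar radio burst) = 0.334088/0.802813 ≈ 0.4161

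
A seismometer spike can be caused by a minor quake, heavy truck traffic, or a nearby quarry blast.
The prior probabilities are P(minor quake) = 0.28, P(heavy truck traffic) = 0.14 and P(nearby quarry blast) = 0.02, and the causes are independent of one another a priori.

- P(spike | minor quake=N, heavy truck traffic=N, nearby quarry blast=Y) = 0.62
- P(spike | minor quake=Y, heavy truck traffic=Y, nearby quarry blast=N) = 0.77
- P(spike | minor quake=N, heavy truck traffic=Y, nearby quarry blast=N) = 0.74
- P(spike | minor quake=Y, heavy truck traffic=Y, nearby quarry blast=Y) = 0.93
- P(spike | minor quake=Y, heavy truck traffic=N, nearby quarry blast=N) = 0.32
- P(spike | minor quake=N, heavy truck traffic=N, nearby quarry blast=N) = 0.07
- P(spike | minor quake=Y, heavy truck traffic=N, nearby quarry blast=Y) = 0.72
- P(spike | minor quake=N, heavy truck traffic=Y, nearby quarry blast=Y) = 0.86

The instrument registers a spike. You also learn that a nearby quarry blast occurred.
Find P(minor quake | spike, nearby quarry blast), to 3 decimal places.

Weight on minor quake=true, given the evidence: 0.173376 + 0.036456 = 0.209832
Normalizer over all consistent configurations: 0.62×0.72×0.86 + 0.86×0.72×0.14 + 0.72×0.28×0.86 + 0.93×0.28×0.14 = 0.680424
Posterior = 0.209832 / 0.680424 ≈ 0.308

P(minor quake | spike, nearby quarry blast) ≈ 0.308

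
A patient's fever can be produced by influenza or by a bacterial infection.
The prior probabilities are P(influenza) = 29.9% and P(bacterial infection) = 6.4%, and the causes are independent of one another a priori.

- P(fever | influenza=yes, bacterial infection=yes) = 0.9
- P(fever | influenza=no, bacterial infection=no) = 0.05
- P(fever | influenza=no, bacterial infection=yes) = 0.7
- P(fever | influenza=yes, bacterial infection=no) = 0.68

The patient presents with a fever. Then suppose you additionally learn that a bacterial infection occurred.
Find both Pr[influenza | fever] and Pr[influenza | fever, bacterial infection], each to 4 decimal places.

Pr[influenza | fever] ≈ 0.7637; Pr[influenza | fever, bacterial infection] ≈ 0.3542

Numerator (weight on configurations with influenza): 0.190308 + 0.017222 = 0.207530
The normalizing constant is 0.05×0.701×0.936 + 0.7×0.701×0.064 + 0.68×0.299×0.936 + 0.9×0.299×0.064 = 0.271742
Posterior = 0.207530 / 0.271742 ≈ 0.7637

Now also conditioning on bacterial infection=true:
Weight on influenza=true, given the evidence: 0.9×0.299 = 0.269100
Denominator P(fever | bacterial infection): 0.7×0.701 + 0.9×0.299 = 0.759800
Posterior = 0.269100 / 0.759800 ≈ 0.3542
— bacterial infection explains away the evidence for influenza.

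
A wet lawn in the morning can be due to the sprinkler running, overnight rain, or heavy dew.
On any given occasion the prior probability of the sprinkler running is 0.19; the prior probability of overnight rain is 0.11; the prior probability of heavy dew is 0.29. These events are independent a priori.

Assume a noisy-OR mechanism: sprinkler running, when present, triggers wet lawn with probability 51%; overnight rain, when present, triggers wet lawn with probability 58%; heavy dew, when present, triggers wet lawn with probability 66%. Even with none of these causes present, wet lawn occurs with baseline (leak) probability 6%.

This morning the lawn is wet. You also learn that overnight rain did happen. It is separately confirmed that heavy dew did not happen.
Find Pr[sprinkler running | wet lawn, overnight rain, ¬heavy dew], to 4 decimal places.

Pr[sprinkler running | wet lawn, overnight rain, ¬heavy dew] ≈ 0.2382

Under noisy-OR, P(wet lawn | causes) = 1 − (1−0.06)·∏(1−qᵢ) over the active causes.
P(wet lawn | overnight rain, ¬heavy dew) = 0.6052*0.81 + 0.806548*0.19 = 0.490212 + 0.153244 = 0.643456
Of this, 0.153244 comes from 0.806548*0.19 (the sprinkler running=true cases).
So P(sprinkler running | wet lawn, overnight rain, ¬heavy dew) = 0.153244/0.643456 ≈ 0.2382.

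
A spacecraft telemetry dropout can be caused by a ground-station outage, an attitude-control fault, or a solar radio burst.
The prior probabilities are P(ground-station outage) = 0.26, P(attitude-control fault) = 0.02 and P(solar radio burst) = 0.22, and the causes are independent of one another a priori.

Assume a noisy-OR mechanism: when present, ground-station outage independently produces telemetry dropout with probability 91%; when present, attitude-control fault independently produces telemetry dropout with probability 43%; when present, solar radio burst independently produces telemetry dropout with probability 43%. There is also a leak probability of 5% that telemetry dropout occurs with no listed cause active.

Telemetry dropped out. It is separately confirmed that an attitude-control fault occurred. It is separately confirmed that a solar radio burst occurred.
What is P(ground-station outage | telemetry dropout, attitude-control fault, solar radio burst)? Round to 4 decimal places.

Under noisy-OR, P(telemetry dropout | causes) = 1 − (1−0.05)·∏(1−qᵢ) over the active causes.
By total probability over both values of ground-station outage:
  P(telemetry dropout | attitude-control fault, solar radio burst) = 0.691345·0.74 + 0.972221·0.26
        = 0.511595 + 0.252777 = 0.764372
Configurations with ground-station outage contribute 0.252777, so
  P(ground-station outage | telemetry dropout, attitude-control fault, solar radio burst) = 0.252777 / 0.764372 ≈ 0.3307

P(ground-station outage | telemetry dropout, attitude-control fault, solar radio burst) ≈ 0.3307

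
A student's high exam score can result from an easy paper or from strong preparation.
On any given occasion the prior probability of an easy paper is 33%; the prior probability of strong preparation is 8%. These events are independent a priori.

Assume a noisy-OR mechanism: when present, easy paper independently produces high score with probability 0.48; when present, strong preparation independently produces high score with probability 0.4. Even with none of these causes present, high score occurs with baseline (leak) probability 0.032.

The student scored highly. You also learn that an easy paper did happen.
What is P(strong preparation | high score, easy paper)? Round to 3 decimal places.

P(strong preparation | high score, easy paper) ≈ 0.109

Under noisy-OR, P(high score | causes) = 1 − (1−0.032)·∏(1−qᵢ) over the active causes.
P(high score | easy paper) = 0.49664·0.92 + 0.697984·0.08 = 0.456909 + 0.055839 = 0.512748
The strong preparation-present share is 0.697984·0.08 = 0.055839.
Hence the posterior is 0.055839/0.512748 ≈ 0.109.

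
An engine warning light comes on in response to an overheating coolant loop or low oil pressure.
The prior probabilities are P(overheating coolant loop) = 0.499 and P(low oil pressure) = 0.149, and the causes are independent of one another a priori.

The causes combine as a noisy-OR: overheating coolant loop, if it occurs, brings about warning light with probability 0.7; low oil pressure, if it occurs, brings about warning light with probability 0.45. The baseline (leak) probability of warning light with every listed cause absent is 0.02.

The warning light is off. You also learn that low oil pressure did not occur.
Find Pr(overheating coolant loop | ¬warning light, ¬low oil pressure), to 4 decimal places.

Under noisy-OR, P(warning light | causes) = 1 − (1−0.02)·∏(1−qᵢ) over the active causes.
Numerator (weight on configurations with overheating coolant loop): 0.294*0.499 = 0.146706
The normalizing constant is 0.98*0.501 + 0.294*0.499 = 0.637686
P(overheating coolant loop | ¬warning light, ¬low oil pressure) = 0.146706/0.637686 ≈ 0.2301

Pr(overheating coolant loop | ¬warning light, ¬low oil pressure) ≈ 0.2301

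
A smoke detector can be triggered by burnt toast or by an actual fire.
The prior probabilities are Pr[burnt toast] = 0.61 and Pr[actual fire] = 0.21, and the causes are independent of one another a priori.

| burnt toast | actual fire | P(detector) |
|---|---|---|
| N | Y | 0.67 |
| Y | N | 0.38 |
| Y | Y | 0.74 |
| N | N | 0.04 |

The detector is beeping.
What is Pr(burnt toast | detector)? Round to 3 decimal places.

P(detector) = 0.04*0.39*0.79 + 0.67*0.39*0.21 + 0.38*0.61*0.79 + 0.74*0.61*0.21 = 0.012324 + 0.054873 + 0.183122 + 0.094794 = 0.345113
The burnt toast-present share is 0.183122 + 0.094794 = 0.277916.
So P(burnt toast | detector) = 0.277916/0.345113 ≈ 0.805.

Pr(burnt toast | detector) ≈ 0.805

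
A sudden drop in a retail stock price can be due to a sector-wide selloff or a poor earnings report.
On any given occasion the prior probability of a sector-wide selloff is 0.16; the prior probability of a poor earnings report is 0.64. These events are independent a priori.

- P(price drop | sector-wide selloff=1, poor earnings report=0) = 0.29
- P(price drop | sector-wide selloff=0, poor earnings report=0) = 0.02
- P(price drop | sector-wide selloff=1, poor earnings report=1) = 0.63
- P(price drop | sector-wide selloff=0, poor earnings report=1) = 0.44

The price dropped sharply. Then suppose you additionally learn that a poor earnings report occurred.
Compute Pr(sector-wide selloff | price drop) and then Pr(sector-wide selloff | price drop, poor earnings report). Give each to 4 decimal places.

Pr(sector-wide selloff | price drop) ≈ 0.2508; Pr(sector-wide selloff | price drop, poor earnings report) ≈ 0.2143

P(price drop) = 0.02×0.84×0.36 + 0.44×0.84×0.64 + 0.29×0.16×0.36 + 0.63×0.16×0.64 = 0.006048 + 0.236544 + 0.016704 + 0.064512 = 0.323808
Of this, 0.081216 comes from 0.016704 + 0.064512 (the sector-wide selloff=true cases).
Hence the posterior is 0.081216/0.323808 ≈ 0.2508.

Now condition on the additional information:
Numerator (weight on configurations with sector-wide selloff): 0.63×0.16 = 0.100800
Denominator P(price drop | poor earnings report): 0.44×0.84 + 0.63×0.16 = 0.470400
P(sector-wide selloff | price drop, poor earnings report) = 0.100800/0.470400 ≈ 0.2143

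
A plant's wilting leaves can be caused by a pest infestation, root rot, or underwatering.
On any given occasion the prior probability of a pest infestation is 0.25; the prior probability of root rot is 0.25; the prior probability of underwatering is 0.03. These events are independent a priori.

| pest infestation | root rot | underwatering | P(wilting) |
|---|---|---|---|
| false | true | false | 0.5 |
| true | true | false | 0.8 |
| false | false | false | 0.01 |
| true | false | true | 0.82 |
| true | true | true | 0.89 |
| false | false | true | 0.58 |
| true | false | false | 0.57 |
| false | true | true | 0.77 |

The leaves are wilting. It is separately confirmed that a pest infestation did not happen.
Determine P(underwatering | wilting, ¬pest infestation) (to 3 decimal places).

P(underwatering | wilting, ¬pest infestation) ≈ 0.128

P(wilting | ¬pest infestation) = 0.01·0.75·0.97 + 0.58·0.75·0.03 + 0.5·0.25·0.97 + 0.77·0.25·0.03 = 0.007275 + 0.013050 + 0.121250 + 0.005775 = 0.147350
The underwatering-present share is 0.013050 + 0.005775 = 0.018825.
Hence the posterior is 0.018825/0.147350 ≈ 0.128.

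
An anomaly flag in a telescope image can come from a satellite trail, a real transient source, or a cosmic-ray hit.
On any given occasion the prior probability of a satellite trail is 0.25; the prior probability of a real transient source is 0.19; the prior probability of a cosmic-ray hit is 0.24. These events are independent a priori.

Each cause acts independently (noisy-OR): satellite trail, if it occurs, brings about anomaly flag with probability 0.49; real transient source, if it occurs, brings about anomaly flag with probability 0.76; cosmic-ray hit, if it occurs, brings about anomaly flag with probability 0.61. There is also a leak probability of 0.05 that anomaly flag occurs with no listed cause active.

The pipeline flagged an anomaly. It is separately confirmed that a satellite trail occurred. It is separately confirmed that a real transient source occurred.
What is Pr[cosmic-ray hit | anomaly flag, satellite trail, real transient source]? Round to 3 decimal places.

Under noisy-OR, P(anomaly flag | causes) = 1 − (1−0.05)·∏(1−qᵢ) over the active causes.
For the numerator, keep only cosmic-ray hit=true terms: 0.954651×0.24 = 0.229116
Normalizer over all consistent configurations: 0.88372×0.76 + 0.954651×0.24 = 0.900743
P(cosmic-ray hit | anomaly flag, satellite trail, real transient source) = 0.229116/0.900743 ≈ 0.254

Pr[cosmic-ray hit | anomaly flag, satellite trail, real transient source] ≈ 0.254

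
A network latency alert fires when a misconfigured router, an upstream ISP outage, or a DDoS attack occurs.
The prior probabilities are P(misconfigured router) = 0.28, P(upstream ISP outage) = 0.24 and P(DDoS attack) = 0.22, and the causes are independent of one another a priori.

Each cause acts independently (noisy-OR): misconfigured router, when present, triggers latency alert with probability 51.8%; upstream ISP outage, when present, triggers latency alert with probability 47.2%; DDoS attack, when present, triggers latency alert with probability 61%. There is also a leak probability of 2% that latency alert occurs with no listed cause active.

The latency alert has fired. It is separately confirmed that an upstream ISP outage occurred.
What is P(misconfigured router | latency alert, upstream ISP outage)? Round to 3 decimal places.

P(misconfigured router | latency alert, upstream ISP outage) ≈ 0.356

Under noisy-OR, P(latency alert | causes) = 1 − (1−0.02)·∏(1−qᵢ) over the active causes.
P(latency alert | upstream ISP outage) = 0.48256×0.72×0.78 + 0.798198×0.72×0.22 + 0.750594×0.28×0.78 + 0.902732×0.28×0.22 = 0.271006 + 0.126435 + 0.163930 + 0.055608 = 0.616979
Of this, 0.219538 comes from 0.163930 + 0.055608 (the misconfigured router=true cases).
So P(misconfigured router | latency alert, upstream ISP outage) = 0.219538/0.616979 ≈ 0.356.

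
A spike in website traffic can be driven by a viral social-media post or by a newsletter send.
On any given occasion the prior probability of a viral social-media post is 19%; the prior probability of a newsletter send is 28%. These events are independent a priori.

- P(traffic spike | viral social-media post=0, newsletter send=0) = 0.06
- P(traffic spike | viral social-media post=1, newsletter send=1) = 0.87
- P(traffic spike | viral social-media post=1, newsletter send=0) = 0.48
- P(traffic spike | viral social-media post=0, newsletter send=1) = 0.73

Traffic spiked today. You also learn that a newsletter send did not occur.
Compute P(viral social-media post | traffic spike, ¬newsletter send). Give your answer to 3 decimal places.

P(traffic spike | ¬newsletter send) = 0.06*0.81 + 0.48*0.19 = 0.048600 + 0.091200 = 0.139800
Of this, 0.091200 comes from 0.48*0.19 (the viral social-media post=true cases).
So P(viral social-media post | traffic spike, ¬newsletter send) = 0.091200/0.139800 ≈ 0.652.

P(viral social-media post | traffic spike, ¬newsletter send) ≈ 0.652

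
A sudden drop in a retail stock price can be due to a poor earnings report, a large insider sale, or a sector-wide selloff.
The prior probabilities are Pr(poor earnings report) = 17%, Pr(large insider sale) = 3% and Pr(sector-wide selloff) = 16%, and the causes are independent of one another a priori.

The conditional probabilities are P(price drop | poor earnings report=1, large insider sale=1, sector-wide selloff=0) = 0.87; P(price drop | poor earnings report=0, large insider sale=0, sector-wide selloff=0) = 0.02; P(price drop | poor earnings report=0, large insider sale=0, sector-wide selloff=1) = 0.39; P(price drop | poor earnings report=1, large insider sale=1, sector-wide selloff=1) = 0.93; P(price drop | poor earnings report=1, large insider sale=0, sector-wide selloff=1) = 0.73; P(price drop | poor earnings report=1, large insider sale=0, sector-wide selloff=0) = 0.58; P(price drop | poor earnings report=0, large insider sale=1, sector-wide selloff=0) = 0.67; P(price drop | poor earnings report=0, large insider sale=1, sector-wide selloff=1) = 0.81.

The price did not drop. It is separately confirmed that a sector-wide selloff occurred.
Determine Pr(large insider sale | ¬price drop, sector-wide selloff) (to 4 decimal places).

P(¬price drop | sector-wide selloff) = 0.61×0.83×0.97 + 0.19×0.83×0.03 + 0.27×0.17×0.97 + 0.07×0.17×0.03 = 0.491111 + 0.004731 + 0.044523 + 0.000357 = 0.540722
Of this, 0.005088 comes from 0.004731 + 0.000357 (the large insider sale=true cases).
Hence the posterior is 0.005088/0.540722 ≈ 0.0094.

Pr(large insider sale | ¬price drop, sector-wide selloff) ≈ 0.0094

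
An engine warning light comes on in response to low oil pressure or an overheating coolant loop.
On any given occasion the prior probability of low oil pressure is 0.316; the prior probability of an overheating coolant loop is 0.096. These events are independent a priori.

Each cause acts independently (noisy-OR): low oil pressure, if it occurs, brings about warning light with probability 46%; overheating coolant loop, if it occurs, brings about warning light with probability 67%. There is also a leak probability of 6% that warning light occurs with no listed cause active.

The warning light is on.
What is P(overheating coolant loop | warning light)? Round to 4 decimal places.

P(overheating coolant loop | warning light) ≈ 0.2841

Under noisy-OR, P(warning light | causes) = 1 − (1−0.06)·∏(1−qᵢ) over the active causes.
P(warning light) = 0.06*0.684*0.904 + 0.6898*0.684*0.096 + 0.4924*0.316*0.904 + 0.832492*0.316*0.096 = 0.037100 + 0.045295 + 0.140661 + 0.025254 = 0.248310
Restricting to configurations with overheating coolant loop present: 0.045295 + 0.025254 = 0.070549.
Hence the posterior is 0.070549/0.248310 ≈ 0.2841.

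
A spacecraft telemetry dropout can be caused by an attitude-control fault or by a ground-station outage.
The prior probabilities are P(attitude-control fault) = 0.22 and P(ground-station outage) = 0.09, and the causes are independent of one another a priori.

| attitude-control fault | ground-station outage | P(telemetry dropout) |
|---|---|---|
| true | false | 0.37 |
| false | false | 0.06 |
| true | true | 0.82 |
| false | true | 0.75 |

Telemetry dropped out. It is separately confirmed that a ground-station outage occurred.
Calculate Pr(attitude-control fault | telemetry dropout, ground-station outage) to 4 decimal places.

Pr(attitude-control fault | telemetry dropout, ground-station outage) ≈ 0.2357

Enumerate both values of attitude-control fault and weight by the priors:
  P(telemetry dropout | ground-station outage) = 0.75*0.78 + 0.82*0.22
        = 0.585000 + 0.180400 = 0.765400
The terms with attitude-control fault present sum to 0.180400, so
  P(attitude-control fault | telemetry dropout, ground-station outage) = 0.180400 / 0.765400 ≈ 0.2357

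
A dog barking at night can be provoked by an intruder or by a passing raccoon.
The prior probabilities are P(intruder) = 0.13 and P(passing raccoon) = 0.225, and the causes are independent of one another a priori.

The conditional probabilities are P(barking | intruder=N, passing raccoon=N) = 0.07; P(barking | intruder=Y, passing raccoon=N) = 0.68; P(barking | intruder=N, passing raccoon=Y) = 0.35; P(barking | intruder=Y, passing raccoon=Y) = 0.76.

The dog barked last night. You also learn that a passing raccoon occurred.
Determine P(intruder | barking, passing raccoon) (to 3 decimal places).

Weight on intruder=true, given the evidence: 0.76·0.13 = 0.098800
The normalizing constant is 0.35·0.87 + 0.76·0.13 = 0.403300
Posterior = 0.098800 / 0.403300 ≈ 0.245

P(intruder | barking, passing raccoon) ≈ 0.245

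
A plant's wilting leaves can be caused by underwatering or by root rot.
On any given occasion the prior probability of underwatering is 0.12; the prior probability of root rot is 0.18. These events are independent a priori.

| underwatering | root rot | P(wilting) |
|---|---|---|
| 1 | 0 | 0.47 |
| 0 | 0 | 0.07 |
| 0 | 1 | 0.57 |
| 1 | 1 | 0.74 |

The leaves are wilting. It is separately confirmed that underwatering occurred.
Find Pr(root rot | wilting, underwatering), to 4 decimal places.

Pr(root rot | wilting, underwatering) ≈ 0.2568

Enumerate both values of root rot and weight by the priors:
  P(wilting | underwatering) = 0.47*0.82 + 0.74*0.18
        = 0.385400 + 0.133200 = 0.518600
Keeping only the root rot-present terms gives 0.133200, so
  P(root rot | wilting, underwatering) = 0.133200 / 0.518600 ≈ 0.2568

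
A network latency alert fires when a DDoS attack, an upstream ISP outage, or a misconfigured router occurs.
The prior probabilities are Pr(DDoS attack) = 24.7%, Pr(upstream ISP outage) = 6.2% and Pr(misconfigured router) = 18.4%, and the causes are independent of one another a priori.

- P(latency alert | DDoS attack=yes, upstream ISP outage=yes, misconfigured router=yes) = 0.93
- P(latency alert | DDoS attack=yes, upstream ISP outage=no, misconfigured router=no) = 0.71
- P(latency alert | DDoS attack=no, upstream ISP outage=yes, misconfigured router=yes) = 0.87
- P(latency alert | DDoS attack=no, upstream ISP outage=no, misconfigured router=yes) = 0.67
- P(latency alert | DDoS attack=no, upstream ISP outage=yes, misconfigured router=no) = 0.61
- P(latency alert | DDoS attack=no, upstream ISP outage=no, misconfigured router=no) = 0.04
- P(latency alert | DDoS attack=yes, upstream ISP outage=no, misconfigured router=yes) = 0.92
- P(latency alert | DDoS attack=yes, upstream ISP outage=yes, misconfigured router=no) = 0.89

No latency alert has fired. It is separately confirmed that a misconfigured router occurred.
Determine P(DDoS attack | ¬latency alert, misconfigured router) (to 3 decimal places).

P(¬latency alert | misconfigured router) = 0.33×0.753×0.938 + 0.13×0.753×0.062 + 0.08×0.247×0.938 + 0.07×0.247×0.062 = 0.233084 + 0.006069 + 0.018535 + 0.001072 = 0.258760
The DDoS attack-present share is 0.018535 + 0.001072 = 0.019607.
P(DDoS attack | ¬latency alert, misconfigured router) = 0.019607 / 0.258760 ≈ 0.076

P(DDoS attack | ¬latency alert, misconfigured router) ≈ 0.076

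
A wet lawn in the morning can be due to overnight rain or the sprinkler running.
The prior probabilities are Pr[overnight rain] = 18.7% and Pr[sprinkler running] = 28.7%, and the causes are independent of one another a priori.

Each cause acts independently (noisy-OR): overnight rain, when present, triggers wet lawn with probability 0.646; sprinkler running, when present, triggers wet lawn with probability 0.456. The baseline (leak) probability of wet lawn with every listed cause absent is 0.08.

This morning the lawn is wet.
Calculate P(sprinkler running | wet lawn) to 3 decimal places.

Under noisy-OR, P(wet lawn | causes) = 1 − (1−0.08)·∏(1−qᵢ) over the active causes.
For the numerator, keep only sprinkler running=true terms: 0.116554 + 0.044160 = 0.160714
Normalizer over all consistent configurations: 0.08*0.813*0.713 + 0.49952*0.813*0.287 + 0.67432*0.187*0.713 + 0.82283*0.187*0.287 = 0.296996
P(sprinkler running | wet lawn) = 0.160714/0.296996 ≈ 0.541

P(sprinkler running | wet lawn) ≈ 0.541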